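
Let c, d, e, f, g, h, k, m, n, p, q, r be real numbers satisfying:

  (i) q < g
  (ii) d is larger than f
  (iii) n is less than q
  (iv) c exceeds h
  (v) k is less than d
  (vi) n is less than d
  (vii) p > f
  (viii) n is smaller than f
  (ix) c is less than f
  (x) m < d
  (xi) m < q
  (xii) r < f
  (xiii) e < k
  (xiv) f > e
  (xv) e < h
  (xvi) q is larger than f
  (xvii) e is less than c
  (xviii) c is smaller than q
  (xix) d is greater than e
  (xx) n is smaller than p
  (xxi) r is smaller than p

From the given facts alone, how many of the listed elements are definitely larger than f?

4

From f the given relations immediately reach p, q, d.
From those, g — 4 in total.
No other element is forced above f by the given relations, so the count is 4.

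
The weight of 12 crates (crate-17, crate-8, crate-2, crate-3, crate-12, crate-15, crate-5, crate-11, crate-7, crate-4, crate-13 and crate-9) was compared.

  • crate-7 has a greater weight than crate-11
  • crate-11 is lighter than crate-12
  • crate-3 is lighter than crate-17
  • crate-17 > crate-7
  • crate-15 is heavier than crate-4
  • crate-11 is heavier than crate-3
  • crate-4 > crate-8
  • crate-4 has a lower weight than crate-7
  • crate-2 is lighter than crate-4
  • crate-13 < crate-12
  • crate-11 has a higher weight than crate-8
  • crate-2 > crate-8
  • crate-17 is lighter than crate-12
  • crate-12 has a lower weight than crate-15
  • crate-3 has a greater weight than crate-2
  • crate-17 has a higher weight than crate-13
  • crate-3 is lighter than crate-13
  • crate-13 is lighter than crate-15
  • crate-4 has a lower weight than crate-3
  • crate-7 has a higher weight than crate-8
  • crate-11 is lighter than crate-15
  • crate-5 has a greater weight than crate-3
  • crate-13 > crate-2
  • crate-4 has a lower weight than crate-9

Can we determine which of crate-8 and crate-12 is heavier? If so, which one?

Following the relations from crate-8: crate-8 < crate-2 < crate-3 < crate-11 < crate-7 < crate-17 < crate-12.
So crate-12 is heavier.

crate-12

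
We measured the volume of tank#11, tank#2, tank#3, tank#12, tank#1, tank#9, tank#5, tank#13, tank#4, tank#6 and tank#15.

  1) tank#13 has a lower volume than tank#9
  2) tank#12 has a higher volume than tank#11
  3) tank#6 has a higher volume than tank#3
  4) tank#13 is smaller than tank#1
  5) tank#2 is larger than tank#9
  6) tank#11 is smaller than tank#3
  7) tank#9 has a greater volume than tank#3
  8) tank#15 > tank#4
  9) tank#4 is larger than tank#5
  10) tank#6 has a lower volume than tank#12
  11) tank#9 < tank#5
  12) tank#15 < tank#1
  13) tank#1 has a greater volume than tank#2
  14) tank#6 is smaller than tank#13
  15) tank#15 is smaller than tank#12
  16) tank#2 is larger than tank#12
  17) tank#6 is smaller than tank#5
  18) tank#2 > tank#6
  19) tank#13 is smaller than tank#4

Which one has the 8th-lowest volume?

Piecing the relations together gives one ordering: tank#11 < tank#3 < tank#6 < tank#13 < tank#9 < tank#5 < tank#4 < tank#15 < tank#12 < tank#2 < tank#1.
Counting 8 from the smallest end gives tank#15.

tank#15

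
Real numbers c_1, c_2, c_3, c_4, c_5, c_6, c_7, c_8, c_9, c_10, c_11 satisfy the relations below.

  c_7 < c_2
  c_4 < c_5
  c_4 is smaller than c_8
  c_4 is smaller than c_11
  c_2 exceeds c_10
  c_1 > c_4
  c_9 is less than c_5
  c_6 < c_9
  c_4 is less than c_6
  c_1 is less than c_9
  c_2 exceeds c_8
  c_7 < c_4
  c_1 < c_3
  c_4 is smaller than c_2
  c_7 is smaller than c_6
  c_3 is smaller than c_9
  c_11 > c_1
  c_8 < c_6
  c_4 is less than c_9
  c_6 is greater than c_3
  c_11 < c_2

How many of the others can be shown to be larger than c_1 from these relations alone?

Directly above c_1: c_3, c_11, c_9.
One step further: c_6, c_5, c_2 (6 so far).
No other element is forced above c_1 by the given relations, so the count is 6.

6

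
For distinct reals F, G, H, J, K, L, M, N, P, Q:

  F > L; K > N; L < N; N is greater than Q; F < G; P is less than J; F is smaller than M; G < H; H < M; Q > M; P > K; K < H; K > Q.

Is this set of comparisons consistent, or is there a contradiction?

inconsistent

We have K < H stated directly, yet also H < M < Q < N < K by chaining the others — so H < K. Contradiction.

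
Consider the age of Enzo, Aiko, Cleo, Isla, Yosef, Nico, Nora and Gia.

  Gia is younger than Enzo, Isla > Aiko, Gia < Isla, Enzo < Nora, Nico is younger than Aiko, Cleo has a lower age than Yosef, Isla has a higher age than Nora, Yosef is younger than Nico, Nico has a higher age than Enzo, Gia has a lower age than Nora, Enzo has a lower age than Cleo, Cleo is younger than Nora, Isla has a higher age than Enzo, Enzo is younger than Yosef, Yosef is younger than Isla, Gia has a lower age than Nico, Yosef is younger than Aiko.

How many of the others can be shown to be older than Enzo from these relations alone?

6

Directly above Enzo: Cleo, Yosef, Nico, Nora, Isla.
One step further: Aiko (6 so far).
No other element is forced above Enzo by the given relations, so the count is 6.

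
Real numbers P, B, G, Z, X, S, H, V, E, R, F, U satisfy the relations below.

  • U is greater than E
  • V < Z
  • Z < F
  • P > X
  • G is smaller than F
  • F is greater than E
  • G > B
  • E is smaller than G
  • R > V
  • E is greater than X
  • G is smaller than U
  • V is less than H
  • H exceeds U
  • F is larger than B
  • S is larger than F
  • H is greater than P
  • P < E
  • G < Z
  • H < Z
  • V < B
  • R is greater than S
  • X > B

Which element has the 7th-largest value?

The consecutive relations fix a unique order: V < B < X < P < E < G < U < H < Z < F < S < R.
The 7th largest is G.

G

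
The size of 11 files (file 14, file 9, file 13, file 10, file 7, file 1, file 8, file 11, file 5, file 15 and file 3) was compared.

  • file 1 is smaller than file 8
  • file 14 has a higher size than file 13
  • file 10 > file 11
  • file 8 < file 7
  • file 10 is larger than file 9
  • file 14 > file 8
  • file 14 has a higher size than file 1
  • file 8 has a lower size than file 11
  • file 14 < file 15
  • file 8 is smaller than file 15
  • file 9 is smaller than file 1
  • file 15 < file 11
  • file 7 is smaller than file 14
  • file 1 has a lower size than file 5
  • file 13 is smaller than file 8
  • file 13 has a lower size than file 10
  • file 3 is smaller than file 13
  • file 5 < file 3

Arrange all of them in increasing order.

The consecutive links are each given: file 9 < file 1; file 1 < file 5; file 5 < file 3; file 3 < file 13; file 13 < file 8; file 8 < file 7; file 7 < file 14; file 14 < file 15; file 15 < file 11; file 11 < file 10.

file 9 < file 1 < file 5 < file 3 < file 13 < file 8 < file 7 < file 14 < file 15 < file 11 < file 10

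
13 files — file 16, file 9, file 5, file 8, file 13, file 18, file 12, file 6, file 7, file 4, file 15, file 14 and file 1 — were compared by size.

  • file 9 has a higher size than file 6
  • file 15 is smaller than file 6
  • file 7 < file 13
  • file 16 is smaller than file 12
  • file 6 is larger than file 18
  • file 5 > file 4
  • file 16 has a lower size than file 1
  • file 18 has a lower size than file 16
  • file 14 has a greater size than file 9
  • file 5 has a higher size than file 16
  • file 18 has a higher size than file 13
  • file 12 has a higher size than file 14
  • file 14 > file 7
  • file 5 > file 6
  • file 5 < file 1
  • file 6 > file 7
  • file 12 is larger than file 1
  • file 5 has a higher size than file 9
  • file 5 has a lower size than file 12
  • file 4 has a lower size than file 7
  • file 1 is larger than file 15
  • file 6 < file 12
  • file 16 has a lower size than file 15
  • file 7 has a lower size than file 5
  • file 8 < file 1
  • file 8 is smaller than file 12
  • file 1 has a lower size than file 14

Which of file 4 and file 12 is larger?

file 12

Chaining the given relations: file 4 < file 7 < file 13 < file 18 < file 16 < file 15 < file 6 < file 9 < file 5 < file 1 < file 14 < file 12.
So file 4 < file 12; file 12 is the larger of the two.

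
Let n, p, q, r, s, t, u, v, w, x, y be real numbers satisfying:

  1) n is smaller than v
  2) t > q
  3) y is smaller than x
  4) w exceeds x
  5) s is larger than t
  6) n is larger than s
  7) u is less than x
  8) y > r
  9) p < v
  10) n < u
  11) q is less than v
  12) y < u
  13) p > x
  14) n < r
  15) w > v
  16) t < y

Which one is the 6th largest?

y

Chaining the given pairs: q < t < s < n < r < y < u < x < p < v < w.
Counting 6 from the largest end gives y.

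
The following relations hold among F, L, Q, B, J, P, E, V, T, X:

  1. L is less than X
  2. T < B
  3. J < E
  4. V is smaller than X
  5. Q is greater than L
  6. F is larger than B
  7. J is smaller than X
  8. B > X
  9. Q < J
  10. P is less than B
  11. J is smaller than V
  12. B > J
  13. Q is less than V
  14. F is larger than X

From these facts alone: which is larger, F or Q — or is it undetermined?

F

Q < J and J < V give Q < V.
With V < X: Q < J < V < X.
With X < B: Q < J < V < X < B.
With B < F: Q < J < V < X < B < F.
So F is larger.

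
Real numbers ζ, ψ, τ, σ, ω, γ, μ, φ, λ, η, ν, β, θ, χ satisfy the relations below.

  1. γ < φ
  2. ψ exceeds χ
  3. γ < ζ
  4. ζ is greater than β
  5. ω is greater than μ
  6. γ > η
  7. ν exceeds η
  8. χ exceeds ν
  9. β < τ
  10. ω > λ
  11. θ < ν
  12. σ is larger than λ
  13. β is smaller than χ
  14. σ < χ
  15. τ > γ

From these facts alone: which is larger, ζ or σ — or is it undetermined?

Following every chain through σ: above σ we get χ, ψ; below σ we get λ.
ζ is not reached, and no chain runs the other way from ζ to σ.
So the given relations leave the order of σ and ζ undetermined.

undetermined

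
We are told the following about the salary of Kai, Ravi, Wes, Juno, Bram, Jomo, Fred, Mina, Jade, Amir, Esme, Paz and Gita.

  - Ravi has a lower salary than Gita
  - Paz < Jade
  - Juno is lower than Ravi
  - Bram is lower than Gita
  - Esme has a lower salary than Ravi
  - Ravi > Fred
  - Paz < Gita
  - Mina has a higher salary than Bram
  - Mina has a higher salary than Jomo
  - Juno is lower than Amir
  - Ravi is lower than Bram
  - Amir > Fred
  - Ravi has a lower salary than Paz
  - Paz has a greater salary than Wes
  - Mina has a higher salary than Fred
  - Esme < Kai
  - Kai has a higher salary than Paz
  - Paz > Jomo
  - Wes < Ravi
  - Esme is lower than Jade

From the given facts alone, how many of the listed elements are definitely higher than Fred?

Directly above Fred: Ravi, Amir, Mina.
One step further: Bram, Paz, Gita (6 so far).
One step further: Kai, Jade (8 so far).
Nothing else is reachable above Fred; 8 in all.

8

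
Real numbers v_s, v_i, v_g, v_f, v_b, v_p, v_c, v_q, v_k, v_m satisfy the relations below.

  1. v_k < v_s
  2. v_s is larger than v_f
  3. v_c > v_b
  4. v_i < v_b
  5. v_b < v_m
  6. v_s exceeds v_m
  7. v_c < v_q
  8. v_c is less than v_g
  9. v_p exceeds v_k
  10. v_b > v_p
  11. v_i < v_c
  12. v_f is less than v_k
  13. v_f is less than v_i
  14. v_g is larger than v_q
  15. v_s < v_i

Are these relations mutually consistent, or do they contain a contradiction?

We have v_i < v_b stated directly, yet also v_b < v_m < v_s < v_i by chaining the others — so v_b < v_i. Contradiction.

inconsistent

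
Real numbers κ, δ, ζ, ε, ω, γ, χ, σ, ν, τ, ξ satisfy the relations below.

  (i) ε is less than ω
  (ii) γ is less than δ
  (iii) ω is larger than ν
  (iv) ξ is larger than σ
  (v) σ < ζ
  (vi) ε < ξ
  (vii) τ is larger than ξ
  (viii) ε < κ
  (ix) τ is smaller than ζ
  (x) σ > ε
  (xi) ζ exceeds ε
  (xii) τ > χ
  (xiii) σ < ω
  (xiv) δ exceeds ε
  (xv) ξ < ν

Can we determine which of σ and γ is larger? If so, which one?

Following every chain through σ: above σ we get ξ, τ, ν, ω, ζ; below σ we get ε.
γ is not reached, and no chain runs the other way from γ to σ.
So the given relations leave the order of σ and γ undetermined.

undetermined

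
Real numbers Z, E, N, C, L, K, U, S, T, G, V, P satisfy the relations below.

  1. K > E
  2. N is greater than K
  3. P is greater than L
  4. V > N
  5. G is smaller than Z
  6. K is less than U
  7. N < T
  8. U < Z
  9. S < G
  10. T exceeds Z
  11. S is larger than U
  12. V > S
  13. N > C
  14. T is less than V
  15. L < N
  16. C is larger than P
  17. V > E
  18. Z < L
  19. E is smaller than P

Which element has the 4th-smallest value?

S

Chaining the given pairs: E < K < U < S < G < Z < L < P < C < N < T < V.
Counting 4 from the smallest end gives S.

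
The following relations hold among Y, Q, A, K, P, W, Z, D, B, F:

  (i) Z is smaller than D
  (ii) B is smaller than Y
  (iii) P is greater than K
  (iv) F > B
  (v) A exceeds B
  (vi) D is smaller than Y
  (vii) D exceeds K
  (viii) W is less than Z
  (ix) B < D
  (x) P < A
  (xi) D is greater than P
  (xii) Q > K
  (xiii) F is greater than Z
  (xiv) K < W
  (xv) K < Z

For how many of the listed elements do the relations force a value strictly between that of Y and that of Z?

The relations place Z below Y. An element lies strictly between them when it is forced above Z and also forced below Y.
Above Z: {F, D}. Below Y: {K, B, P, W, D}.
Intersection: {D} — 1.

1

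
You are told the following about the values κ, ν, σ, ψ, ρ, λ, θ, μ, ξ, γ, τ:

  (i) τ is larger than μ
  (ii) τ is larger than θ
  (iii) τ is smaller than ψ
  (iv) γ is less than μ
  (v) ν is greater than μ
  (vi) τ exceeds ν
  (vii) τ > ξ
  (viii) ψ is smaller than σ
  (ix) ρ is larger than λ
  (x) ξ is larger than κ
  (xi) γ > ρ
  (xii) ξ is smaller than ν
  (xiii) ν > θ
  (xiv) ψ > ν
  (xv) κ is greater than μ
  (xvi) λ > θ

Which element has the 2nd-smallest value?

λ

Piecing the relations together gives one ordering: θ < λ < ρ < γ < μ < κ < ξ < ν < τ < ψ < σ.
The 2nd smallest is λ.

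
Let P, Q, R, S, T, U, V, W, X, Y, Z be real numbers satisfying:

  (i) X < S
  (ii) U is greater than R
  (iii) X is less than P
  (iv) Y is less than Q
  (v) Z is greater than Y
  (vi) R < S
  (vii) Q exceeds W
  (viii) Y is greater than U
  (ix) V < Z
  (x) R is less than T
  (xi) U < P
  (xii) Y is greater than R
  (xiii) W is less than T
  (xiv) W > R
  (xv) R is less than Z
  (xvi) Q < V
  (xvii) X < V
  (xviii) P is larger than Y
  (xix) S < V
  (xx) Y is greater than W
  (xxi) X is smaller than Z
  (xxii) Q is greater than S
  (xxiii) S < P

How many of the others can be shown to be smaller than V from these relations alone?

7

Directly below V: X, S, Q.
One step further: R, W, Y (6 so far).
One step further: U (7 so far).
Nothing else is reachable below V; 7 in all.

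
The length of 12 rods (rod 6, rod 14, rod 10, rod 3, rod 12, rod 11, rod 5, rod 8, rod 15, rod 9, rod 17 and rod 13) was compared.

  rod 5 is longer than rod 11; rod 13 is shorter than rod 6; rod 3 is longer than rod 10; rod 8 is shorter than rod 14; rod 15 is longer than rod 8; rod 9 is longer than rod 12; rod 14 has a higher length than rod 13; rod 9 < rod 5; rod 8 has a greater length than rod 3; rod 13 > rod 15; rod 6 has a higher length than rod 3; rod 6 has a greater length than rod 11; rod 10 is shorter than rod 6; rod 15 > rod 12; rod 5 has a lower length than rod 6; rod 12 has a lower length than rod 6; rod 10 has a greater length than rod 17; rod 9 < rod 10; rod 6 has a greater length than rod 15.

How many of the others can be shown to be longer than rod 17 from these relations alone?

7

Directly above rod 17: rod 10.
One step further: rod 3, rod 6 (3 so far).
One step further: rod 8 (4 so far).
One step further: rod 15, rod 14 (6 so far).
One step further: rod 13 (7 so far).
Nothing else is reachable above rod 17; 7 in all.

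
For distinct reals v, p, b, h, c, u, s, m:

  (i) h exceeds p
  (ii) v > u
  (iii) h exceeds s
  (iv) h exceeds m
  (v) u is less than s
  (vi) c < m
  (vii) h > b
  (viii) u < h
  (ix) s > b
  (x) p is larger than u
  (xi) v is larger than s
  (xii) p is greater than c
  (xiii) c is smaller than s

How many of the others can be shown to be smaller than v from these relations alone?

4

From v the given relations immediately reach u, s.
From those, b, c — 4 in total.
No other element is forced below v by the given relations, so the count is 4.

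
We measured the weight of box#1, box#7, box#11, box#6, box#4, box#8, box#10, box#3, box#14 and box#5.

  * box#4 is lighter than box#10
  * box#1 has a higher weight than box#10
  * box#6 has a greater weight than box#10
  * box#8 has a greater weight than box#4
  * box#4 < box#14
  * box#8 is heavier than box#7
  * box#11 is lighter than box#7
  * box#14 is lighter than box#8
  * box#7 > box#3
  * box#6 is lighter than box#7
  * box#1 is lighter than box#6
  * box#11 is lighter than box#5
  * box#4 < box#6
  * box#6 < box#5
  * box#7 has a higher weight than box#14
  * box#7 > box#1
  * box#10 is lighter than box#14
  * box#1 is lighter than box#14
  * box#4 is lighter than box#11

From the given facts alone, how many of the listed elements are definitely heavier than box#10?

6

Directly above box#10: box#1, box#6, box#14.
One step further: box#7, box#5, box#8 (6 so far).
Nothing else is reachable above box#10; 6 in all.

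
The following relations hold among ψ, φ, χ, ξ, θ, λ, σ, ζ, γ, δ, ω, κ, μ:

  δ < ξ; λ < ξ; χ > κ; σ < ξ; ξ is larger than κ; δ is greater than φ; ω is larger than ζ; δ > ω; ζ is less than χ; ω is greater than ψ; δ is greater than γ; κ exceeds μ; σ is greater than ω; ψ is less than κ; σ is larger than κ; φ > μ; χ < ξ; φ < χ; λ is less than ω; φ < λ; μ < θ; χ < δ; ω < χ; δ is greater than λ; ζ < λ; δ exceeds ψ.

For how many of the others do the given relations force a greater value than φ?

6

Directly above φ: λ, χ, δ.
One step further: ω, ξ (5 so far).
One step further: σ (6 so far).
Nothing else is reachable above φ; 6 in all.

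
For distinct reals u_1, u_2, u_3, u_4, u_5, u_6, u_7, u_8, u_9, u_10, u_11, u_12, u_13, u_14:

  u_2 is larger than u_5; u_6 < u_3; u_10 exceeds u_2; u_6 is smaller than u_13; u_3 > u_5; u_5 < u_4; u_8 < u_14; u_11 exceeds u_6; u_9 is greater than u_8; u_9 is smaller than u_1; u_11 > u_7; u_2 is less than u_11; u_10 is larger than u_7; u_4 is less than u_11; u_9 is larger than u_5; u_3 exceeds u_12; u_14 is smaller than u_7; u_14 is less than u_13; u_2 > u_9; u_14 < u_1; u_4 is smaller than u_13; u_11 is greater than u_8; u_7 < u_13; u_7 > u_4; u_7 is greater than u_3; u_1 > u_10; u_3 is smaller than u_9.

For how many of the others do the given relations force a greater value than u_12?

Directly above u_12: u_3.
One step further: u_9, u_7 (3 so far).
One step further: u_2, u_10, u_1, u_11, u_13 (8 so far).
No other element is forced above u_12 by the given relations, so the count is 8.

8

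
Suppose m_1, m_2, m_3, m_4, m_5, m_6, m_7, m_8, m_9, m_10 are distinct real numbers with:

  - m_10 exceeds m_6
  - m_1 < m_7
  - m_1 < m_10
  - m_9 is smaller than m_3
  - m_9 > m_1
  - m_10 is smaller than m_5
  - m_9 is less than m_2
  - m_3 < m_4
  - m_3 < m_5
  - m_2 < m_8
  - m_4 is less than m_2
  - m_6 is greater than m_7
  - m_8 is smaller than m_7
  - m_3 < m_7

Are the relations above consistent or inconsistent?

consistent

Every relation is compatible with m_1 < m_9 < m_3 < m_4 < m_2 < m_8 < m_7 < m_6 < m_10 < m_5; the set is consistent.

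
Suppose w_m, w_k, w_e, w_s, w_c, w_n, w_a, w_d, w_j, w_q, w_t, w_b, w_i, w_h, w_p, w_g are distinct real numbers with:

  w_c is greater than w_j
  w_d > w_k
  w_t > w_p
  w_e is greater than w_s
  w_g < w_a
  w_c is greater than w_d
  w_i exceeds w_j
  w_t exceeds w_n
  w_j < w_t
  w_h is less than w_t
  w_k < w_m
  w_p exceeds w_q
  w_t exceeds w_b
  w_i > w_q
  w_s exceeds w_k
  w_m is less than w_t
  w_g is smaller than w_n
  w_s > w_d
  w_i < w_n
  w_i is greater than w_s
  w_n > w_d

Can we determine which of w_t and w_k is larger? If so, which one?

w_t

w_k < w_s and w_s < w_i give w_k < w_i.
With w_i < w_n: w_k < w_s < w_i < w_n.
With w_n < w_t: w_k < w_s < w_i < w_n < w_t.
So w_t is larger.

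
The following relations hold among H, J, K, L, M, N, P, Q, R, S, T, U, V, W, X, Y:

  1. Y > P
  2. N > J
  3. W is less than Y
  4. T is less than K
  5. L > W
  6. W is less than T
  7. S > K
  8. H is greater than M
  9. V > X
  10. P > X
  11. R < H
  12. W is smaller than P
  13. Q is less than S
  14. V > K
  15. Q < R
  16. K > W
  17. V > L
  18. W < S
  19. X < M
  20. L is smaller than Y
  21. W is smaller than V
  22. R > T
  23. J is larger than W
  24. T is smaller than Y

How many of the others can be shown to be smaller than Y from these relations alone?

5

The elements the relations force below Y are W, T, X, P, L — no chain reaches any other.
That is 5.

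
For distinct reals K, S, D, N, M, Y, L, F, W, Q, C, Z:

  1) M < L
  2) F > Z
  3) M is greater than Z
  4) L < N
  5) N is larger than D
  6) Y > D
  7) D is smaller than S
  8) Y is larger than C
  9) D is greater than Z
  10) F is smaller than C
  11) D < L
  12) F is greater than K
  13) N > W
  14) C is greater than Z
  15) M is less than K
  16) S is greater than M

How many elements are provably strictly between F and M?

1

The relations place M below F. An element lies strictly between them when it is forced above M and also forced below F.
Above M: {K, S, L, N, C, Y}. Below F: {Z, K}.
Intersection: {K} — 1.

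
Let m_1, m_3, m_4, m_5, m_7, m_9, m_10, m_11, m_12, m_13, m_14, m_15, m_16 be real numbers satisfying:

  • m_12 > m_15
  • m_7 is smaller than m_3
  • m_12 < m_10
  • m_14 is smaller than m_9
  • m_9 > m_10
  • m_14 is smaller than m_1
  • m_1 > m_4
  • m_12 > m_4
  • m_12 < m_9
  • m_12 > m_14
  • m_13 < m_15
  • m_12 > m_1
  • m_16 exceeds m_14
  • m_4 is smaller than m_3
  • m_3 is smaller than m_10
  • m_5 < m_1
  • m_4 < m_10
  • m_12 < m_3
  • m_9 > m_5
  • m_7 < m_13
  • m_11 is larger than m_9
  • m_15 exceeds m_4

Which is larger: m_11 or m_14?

Chaining the given relations: m_14 < m_1 < m_12 < m_3 < m_10 < m_9 < m_11.
So m_14 < m_11; m_11 is the larger of the two.

m_11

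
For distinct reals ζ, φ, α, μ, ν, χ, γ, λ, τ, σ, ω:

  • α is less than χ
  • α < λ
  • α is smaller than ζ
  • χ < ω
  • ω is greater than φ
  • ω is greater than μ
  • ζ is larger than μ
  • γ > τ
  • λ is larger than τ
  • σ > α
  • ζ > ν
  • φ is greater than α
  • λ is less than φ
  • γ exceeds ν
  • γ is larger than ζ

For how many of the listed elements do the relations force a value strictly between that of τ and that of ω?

The relations place τ below ω. An element lies strictly between them when it is forced above τ and also forced below ω.
Above τ: {λ, γ, φ}. Below ω: {α, μ, χ, λ, φ}.
Intersection: {λ, φ} — 2.

2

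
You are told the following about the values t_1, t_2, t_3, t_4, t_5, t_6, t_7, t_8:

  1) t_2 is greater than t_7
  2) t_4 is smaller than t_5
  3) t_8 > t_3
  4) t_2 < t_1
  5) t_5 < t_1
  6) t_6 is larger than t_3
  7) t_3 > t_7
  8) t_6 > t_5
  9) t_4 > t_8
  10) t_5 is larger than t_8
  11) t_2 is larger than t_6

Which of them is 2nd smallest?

t_3

Piecing the relations together gives one ordering: t_7 < t_3 < t_8 < t_4 < t_5 < t_6 < t_2 < t_1.
Counting 2 from the smallest end gives t_3.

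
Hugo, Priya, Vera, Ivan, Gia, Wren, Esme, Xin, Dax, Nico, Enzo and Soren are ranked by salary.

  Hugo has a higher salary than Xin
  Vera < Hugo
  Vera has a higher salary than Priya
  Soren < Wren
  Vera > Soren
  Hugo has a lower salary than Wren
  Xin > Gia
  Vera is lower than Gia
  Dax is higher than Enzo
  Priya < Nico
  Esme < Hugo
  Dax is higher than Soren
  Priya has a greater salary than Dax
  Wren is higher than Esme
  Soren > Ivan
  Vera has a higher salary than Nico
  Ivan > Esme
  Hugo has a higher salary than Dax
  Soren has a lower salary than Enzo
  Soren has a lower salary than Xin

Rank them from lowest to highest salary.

Each adjacent pair is fixed by a given relation: Esme < Ivan; Ivan < Soren; Soren < Enzo; Enzo < Dax; Dax < Priya; Priya < Nico; Nico < Vera; Vera < Gia; Gia < Xin; Xin < Hugo; Hugo < Wren. Chaining them end to end gives the full order.

Esme < Ivan < Soren < Enzo < Dax < Priya < Nico < Vera < Gia < Xin < Hugo < Wren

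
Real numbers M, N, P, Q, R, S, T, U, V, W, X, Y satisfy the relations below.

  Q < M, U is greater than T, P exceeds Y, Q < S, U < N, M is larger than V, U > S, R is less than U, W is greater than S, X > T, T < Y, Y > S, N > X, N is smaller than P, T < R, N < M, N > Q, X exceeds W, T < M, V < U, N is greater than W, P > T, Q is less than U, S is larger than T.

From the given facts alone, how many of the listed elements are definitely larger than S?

7

Directly above S: W, Y, U.
One step further: X, N, P (6 so far).
One step further: M (7 so far).
No other element is forced above S by the given relations, so the count is 7.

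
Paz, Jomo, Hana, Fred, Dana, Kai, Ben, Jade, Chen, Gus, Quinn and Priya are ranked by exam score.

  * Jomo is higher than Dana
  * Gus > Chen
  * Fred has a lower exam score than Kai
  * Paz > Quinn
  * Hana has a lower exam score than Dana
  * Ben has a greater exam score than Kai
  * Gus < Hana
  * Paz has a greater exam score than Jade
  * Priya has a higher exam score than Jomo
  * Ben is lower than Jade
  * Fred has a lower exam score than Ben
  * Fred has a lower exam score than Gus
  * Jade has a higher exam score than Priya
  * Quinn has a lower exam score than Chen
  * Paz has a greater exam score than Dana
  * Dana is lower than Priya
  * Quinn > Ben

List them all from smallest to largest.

Each adjacent pair is fixed by a given relation: Fred < Kai; Kai < Ben; Ben < Quinn; Quinn < Chen; Chen < Gus; Gus < Hana; Hana < Dana; Dana < Jomo; Jomo < Priya; Priya < Jade; Jade < Paz. Chaining them end to end gives the full order.

Fred < Kai < Ben < Quinn < Chen < Gus < Hana < Dana < Jomo < Priya < Jade < Paz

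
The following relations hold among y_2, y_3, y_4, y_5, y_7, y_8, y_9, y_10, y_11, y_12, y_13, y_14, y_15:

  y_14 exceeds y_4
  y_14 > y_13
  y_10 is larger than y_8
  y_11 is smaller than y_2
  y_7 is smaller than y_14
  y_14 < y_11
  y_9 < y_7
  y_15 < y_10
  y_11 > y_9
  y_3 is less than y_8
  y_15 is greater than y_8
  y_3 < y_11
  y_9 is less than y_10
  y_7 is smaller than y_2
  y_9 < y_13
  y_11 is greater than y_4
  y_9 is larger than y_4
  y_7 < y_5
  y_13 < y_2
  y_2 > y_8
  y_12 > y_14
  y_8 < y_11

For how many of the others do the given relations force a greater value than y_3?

Directly above y_3: y_8, y_11.
One step further: y_15, y_2, y_10 (5 so far).
Nothing else is reachable above y_3; 5 in all.

5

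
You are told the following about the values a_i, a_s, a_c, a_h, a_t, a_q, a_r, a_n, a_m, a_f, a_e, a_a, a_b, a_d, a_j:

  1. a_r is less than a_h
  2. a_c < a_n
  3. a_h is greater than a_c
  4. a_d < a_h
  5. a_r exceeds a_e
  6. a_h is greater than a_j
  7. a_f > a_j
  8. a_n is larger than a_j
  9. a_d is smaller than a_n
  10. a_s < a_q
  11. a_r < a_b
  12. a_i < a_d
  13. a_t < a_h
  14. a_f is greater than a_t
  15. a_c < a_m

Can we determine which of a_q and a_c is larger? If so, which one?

undetermined

Following every chain through a_c: above a_c we get a_m, a_n, a_h.
a_q is not reached, and no chain runs the other way from a_q to a_c.
So the given relations leave the order of a_c and a_q undetermined.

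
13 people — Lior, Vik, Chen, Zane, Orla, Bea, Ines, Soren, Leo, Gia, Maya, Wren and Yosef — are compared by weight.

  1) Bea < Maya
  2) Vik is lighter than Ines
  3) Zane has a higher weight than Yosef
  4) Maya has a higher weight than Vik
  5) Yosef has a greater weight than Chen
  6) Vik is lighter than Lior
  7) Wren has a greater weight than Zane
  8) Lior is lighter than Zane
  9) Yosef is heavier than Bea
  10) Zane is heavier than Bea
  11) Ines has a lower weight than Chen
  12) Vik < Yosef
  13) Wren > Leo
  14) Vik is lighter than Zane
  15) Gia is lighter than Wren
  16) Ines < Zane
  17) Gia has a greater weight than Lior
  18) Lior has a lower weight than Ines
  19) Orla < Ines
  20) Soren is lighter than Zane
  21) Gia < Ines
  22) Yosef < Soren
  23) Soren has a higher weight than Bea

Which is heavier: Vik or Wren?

Vik < Lior < Ines < Chen < Yosef < Soren < Zane < Wren, by transitivity through Lior, Ines, Chen, Yosef, Soren, Zane.
So Vik < Wren; Wren is the heavier of the two.

Wren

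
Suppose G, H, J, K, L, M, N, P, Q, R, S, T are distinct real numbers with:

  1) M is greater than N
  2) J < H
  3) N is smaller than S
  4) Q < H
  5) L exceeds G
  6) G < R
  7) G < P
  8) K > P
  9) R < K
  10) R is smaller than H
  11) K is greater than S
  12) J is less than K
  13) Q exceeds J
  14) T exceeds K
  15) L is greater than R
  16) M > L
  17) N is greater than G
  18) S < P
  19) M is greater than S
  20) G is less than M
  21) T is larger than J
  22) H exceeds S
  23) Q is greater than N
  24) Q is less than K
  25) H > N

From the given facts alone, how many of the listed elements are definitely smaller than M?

5

The elements the relations force below M are G, R, L, N, S — no chain reaches any other.
That is 5.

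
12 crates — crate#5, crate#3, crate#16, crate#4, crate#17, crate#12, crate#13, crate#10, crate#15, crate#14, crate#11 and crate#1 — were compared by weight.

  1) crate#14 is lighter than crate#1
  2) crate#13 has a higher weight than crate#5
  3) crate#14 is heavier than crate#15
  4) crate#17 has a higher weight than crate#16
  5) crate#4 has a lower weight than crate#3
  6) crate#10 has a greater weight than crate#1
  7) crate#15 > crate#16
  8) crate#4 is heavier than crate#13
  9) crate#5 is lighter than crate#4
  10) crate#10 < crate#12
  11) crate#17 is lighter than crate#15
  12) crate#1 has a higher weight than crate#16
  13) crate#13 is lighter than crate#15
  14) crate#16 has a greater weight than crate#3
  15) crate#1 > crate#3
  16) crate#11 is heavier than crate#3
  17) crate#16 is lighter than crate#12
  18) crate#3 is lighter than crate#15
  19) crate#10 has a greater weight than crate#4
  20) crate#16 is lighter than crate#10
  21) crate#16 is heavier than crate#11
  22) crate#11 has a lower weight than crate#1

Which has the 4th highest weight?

Chaining the given pairs: crate#5 < crate#13 < crate#4 < crate#3 < crate#11 < crate#16 < crate#17 < crate#15 < crate#14 < crate#1 < crate#10 < crate#12.
The 4th largest is crate#14.

crate#14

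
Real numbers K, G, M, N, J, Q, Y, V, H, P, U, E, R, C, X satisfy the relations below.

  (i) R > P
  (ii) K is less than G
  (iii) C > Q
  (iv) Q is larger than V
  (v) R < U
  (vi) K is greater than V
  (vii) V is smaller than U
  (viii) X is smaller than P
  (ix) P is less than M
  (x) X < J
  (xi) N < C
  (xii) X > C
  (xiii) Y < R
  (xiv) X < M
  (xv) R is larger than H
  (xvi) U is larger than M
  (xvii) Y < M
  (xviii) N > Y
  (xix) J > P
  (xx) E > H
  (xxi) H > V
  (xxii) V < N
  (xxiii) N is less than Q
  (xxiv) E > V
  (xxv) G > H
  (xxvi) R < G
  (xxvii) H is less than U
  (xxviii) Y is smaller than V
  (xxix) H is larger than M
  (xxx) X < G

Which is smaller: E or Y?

Following the relations from Y: Y < V < N < Q < C < X < P < M < H < E.
So Y < E; Y is the smaller of the two.

Y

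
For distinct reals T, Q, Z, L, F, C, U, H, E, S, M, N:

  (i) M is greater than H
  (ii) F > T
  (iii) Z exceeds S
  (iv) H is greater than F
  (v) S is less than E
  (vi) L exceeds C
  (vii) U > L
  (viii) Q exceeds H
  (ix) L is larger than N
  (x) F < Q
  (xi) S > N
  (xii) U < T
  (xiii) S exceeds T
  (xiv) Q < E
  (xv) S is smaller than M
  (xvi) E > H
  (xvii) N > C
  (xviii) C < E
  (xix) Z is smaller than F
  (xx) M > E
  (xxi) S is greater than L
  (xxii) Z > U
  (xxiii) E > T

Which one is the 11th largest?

The consecutive relations fix a unique order: C < N < L < U < T < S < Z < F < H < Q < E < M.
The 11th largest is N.

N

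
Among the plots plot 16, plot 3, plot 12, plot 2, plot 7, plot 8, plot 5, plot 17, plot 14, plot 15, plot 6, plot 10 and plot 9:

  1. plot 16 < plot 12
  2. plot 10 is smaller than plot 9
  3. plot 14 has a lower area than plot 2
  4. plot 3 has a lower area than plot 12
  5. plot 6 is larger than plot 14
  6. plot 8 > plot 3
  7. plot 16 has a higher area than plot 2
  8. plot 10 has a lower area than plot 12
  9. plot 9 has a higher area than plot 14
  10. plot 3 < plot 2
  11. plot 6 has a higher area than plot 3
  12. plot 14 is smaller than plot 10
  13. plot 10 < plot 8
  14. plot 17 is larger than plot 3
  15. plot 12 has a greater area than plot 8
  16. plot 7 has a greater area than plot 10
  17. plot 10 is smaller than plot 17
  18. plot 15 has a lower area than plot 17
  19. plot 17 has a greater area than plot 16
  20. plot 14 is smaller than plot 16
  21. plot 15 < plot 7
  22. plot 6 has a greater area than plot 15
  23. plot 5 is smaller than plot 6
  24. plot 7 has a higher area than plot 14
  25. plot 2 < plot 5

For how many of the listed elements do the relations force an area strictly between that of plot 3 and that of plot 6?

Chaining upward from plot 3 reaches: plot 8, plot 2, plot 5, plot 16, plot 12, plot 17.
Chaining downward from plot 6 reaches: plot 15, plot 14, plot 2, plot 5.
Strictly between plot 3 and plot 6 are those in both lists: plot 2, plot 5 — 2 elements.

2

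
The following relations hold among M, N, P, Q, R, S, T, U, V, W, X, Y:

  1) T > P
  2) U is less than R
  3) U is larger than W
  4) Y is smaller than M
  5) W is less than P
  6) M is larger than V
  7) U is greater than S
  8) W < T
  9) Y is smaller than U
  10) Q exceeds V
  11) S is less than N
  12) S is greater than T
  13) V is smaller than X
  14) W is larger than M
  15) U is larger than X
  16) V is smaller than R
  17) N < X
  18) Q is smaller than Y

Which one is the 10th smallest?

X

Chaining the given pairs: V < Q < Y < M < W < P < T < S < N < X < U < R.
The 10th smallest is X.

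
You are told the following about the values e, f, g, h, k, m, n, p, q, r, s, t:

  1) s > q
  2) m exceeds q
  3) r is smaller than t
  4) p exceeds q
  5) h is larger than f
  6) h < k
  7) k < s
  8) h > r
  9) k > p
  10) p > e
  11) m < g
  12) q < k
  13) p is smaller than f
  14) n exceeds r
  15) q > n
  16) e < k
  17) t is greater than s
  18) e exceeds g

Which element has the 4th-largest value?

Chaining the given pairs: r < n < q < m < g < e < p < f < h < k < s < t.
The 4th largest is h.

h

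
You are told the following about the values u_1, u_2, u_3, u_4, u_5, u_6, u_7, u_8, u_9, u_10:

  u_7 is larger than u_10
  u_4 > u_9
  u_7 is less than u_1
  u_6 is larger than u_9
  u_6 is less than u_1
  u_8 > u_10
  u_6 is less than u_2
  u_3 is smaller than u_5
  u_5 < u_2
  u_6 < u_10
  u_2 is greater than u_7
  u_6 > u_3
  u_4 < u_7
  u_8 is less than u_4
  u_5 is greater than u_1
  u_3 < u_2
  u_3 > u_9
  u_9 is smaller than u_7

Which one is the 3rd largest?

u_1

Piecing the relations together gives one ordering: u_9 < u_3 < u_6 < u_10 < u_8 < u_4 < u_7 < u_1 < u_5 < u_2.
The 3rd largest is u_1.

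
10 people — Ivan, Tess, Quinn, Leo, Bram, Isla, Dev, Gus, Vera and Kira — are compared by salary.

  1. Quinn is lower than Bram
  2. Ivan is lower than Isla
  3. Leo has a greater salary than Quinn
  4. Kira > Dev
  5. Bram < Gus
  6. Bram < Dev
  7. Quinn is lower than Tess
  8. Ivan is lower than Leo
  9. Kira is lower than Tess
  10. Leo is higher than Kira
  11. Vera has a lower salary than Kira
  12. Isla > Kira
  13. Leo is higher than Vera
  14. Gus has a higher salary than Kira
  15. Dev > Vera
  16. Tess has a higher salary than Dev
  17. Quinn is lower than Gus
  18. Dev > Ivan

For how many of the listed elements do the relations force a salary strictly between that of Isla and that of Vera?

2

The relations place Vera below Isla. An element lies strictly between them when it is forced above Vera and also forced below Isla.
Above Vera: {Dev, Kira, Leo, Gus, Tess}. Below Isla: {Ivan, Quinn, Bram, Dev, Kira}.
Intersection: {Dev, Kira} — 2.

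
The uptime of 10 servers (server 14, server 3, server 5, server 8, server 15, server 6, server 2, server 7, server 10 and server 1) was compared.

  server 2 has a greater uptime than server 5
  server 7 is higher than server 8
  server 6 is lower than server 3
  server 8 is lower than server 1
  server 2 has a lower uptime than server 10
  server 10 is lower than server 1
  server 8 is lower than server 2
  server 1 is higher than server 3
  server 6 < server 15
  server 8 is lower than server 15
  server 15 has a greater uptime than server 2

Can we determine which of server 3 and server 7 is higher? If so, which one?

Following every chain through server 3: above server 3 we get server 1; below server 3 we get server 6.
server 7 is not reached, and no chain runs the other way from server 7 to server 3.
So the given relations leave the order of server 3 and server 7 undetermined.

undetermined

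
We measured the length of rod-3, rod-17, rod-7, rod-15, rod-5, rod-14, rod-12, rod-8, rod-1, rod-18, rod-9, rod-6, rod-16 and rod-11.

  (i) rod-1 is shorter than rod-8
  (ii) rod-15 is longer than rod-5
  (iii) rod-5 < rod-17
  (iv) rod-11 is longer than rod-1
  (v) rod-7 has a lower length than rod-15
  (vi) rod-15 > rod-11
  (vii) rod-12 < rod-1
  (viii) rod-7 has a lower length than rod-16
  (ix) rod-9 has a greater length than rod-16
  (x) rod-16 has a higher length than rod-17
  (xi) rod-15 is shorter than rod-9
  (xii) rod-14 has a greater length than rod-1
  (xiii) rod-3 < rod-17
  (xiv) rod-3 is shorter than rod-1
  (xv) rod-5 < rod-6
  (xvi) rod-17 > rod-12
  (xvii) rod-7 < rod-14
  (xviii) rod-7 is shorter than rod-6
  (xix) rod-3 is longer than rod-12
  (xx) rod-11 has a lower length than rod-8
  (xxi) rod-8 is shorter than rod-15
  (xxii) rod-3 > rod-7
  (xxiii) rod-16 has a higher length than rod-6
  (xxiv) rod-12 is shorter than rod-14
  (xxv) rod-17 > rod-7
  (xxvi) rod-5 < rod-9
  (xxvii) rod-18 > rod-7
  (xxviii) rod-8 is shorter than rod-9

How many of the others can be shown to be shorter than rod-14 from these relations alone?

The elements the relations force below rod-14 are rod-12, rod-7, rod-3, rod-1 — no chain reaches any other.
That is 4.

4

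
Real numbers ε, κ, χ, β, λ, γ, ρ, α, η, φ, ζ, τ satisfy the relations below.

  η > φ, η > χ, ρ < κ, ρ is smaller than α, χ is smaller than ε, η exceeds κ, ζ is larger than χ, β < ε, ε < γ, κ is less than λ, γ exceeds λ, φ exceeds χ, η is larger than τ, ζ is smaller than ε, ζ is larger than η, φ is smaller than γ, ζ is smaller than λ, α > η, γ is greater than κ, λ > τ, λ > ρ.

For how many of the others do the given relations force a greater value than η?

5

Directly above η: ζ, α.
One step further: λ, ε (4 so far).
One step further: γ (5 so far).
No other element is forced above η by the given relations, so the count is 5.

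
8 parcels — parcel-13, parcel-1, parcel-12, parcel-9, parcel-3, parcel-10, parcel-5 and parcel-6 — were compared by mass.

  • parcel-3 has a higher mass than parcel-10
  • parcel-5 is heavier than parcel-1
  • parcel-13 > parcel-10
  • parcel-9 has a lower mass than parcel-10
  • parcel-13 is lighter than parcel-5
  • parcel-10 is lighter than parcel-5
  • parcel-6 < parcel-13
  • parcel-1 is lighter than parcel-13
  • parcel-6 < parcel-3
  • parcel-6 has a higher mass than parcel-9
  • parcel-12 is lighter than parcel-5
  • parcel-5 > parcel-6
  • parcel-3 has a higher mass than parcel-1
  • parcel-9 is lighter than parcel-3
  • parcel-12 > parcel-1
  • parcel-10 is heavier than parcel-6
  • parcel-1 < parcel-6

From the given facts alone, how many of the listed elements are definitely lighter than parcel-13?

From parcel-13 the given relations immediately reach parcel-1, parcel-6, parcel-10.
From those, parcel-9 — 4 in total.
Nothing else is reachable below parcel-13; 4 in all.

4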